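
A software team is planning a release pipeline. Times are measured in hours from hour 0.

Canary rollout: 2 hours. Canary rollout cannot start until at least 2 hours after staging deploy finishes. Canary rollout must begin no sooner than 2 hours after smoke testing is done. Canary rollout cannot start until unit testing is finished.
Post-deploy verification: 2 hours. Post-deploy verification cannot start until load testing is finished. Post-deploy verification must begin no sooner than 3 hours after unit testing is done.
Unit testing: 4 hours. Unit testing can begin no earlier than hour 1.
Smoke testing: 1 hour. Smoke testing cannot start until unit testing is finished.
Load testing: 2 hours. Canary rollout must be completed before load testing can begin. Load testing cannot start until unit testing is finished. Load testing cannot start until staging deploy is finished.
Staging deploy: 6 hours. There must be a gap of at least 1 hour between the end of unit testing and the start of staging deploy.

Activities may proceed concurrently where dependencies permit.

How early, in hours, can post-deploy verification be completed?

Unit testing cannot begin until its own release at hour 1. It runs from hour 1 to 1 + 4 = hour 5.
Smoke testing cannot begin until unit testing (finishes hour 5). It runs from hour 5 to 5 + 1 = hour 6.
Staging deploy waits on unit testing (finishes hour 5, plus 1-hour gap → hour 6), so it starts at hour 6 and finishes at 6 + 6 = hour 12.
For canary rollout: staging deploy (finishes hour 12, plus 2-hour gap → hour 14); smoke testing (finishes hour 6, plus 2-hour gap → hour 8); unit testing (finishes hour 5). Taking the maximum gives a start of hour 14, and it finishes at 14 + 2 = hour 16.
Load testing has to wait for canary rollout (finishes hour 16); unit testing (finishes hour 5); staging deploy (finishes hour 12). The latest of these is hour 16, so load testing runs hour 16 to 16 + 2 = hour 18.
Post-deploy verification cannot start until load testing (finishes hour 18); unit testing (finishes hour 5, plus 3-hour gap → hour 8). The controlling bound is hour 18, so post-deploy verification finishes at 18 + 2 = hour 20.

20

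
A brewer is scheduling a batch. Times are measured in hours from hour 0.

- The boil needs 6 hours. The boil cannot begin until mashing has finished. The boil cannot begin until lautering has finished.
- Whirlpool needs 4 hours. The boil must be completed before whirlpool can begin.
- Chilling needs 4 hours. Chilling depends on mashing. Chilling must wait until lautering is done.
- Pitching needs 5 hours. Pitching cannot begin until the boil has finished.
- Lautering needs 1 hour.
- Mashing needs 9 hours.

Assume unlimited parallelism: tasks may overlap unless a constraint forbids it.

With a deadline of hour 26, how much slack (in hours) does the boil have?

Lautering can start immediately at hour 0; it finishes at hour 1.
Mashing has no prerequisites, so it starts at hour 0 and finishes at hour 9.
The boil has to wait for mashing (finishes hour 9); lautering (finishes hour 1). The latest of these is hour 9, so the boil runs hour 9 to 9 + 6 = hour 15.

Working backward from the deadline:
To finish by hour 26, whirlpool (duration 4) must start no later than hour 22.
Nothing follows pitching; the deadline of hour 26 is its only limit. It must start by 26 − 5 = hour 21.
The boil has several dependents: whirlpool (must start by hour 22); pitching (must start by hour 21). The earliest of those limits is hour 21, so the boil must start by 21 − 6 = hour 15.
So the boil can start as early as hour 9 and as late as hour 15, giving 15 − 9 = 6 hours of slack.

6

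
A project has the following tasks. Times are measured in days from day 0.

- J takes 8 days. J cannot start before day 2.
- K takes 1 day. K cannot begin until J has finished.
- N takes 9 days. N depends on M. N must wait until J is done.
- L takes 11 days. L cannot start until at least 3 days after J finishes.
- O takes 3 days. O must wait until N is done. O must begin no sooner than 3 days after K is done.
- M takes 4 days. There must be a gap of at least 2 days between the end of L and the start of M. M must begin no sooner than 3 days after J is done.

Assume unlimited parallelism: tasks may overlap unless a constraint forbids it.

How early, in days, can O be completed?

42

After its own release at day 2, J can start at day 2 and finishes at day 10.
L waits on J (finishes day 10, plus 3-day gap → day 13), so it starts at day 13 and finishes at 13 + 11 = day 24.
M cannot start until L (finishes day 24, plus 2-day gap → day 26); J (finishes day 10, plus 3-day gap → day 13). The controlling bound is day 26, so M finishes at 26 + 4 = day 30.
N needs all of M (finishes day 30); J (finishes day 10). That puts its earliest start at day 30; it finishes at 30 + 9 = day 39.
K waits on J (finishes day 10), so it starts at day 10 and finishes at 10 + 1 = day 11.
O needs all of N (finishes day 39); K (finishes day 11, plus 3-day gap → day 14). That puts its earliest start at day 39; it finishes at 39 + 3 = day 42.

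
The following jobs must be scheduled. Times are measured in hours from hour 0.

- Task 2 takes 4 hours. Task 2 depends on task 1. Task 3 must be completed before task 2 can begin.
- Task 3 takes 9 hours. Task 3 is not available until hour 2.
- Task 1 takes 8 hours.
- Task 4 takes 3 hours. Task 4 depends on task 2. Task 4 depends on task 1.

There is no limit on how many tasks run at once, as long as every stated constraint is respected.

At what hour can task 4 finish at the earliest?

18

After its own release at hour 2, task 3 can start at hour 2 and finishes at hour 11.
Task 1 can start immediately at hour 0; it finishes at hour 8.
Task 2 has to wait for task 1 (finishes hour 8); task 3 (finishes hour 11). The latest of these is hour 11, so task 2 runs hour 11 to 11 + 4 = hour 15.
Task 4 has to wait for task 2 (finishes hour 15); task 1 (finishes hour 8). The latest of these is hour 15, so task 4 runs hour 15 to 15 + 3 = hour 18.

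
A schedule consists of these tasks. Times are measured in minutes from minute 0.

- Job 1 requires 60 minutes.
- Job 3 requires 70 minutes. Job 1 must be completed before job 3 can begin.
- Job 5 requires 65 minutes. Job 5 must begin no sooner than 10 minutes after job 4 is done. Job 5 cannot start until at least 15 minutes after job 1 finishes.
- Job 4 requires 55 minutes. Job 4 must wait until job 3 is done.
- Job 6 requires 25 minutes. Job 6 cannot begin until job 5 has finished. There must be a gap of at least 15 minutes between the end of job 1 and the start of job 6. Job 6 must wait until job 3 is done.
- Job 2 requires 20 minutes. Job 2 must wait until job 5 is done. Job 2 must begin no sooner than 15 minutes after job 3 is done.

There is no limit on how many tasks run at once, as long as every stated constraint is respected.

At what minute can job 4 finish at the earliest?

Nothing blocks job 1, so it runs from minute 0 to minute 60.
After job 1 (finishes minute 60), job 3 can start at minute 60 and finishes at minute 130.
After job 3 (finishes minute 130), job 4 can start at minute 130 and finishes at minute 185.

185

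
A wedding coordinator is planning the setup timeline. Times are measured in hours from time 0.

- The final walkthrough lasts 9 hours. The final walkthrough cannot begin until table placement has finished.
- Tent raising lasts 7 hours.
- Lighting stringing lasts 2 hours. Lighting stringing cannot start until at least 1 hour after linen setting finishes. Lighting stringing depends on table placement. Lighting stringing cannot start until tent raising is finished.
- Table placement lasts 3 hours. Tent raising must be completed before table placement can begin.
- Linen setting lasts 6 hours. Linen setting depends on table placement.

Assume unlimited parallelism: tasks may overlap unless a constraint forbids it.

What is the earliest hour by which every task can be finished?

19

Nothing blocks tent raising, so it runs from hour 0 to hour 7.
Table placement waits on tent raising (finishes hour 7), so it starts at hour 7 and finishes at 7 + 3 = hour 10.
The final walkthrough waits on table placement (finishes hour 10), so it starts at hour 10 and finishes at 10 + 9 = hour 19.
After table placement (finishes hour 10), linen setting can start at hour 10 and finishes at hour 16.
For lighting stringing: linen setting (finishes hour 16, plus 1-hour gap → hour 17); table placement (finishes hour 10); tent raising (finishes hour 7). Taking the maximum gives a start of hour 17, and it finishes at 17 + 2 = hour 19.
All tasks are finished once the last one completes. Finish times: Tent raising at 7, Table placement at 10, Linen setting at 16, Lighting stringing at 19, The final walkthrough at 19. The latest is hour 19.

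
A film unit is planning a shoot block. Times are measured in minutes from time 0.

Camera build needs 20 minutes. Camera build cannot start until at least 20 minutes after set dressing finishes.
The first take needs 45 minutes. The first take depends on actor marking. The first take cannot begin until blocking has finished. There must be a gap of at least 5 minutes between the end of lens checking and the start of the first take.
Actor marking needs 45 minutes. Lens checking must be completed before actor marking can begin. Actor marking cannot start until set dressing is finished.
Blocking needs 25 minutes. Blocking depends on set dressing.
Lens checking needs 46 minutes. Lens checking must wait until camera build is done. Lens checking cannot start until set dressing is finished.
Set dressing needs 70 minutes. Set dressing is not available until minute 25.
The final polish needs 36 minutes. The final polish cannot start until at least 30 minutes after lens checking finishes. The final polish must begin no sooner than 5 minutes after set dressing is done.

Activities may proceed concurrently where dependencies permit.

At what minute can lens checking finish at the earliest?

181

Set dressing cannot begin until its own release at minute 25. It runs from minute 25 to 25 + 70 = minute 95.
Camera build cannot begin until set dressing (finishes minute 95, plus 20-minute gap → minute 115). It runs from minute 115 to 115 + 20 = minute 135.
For lens checking: camera build (finishes minute 135); set dressing (finishes minute 95). Taking the maximum gives a start of minute 135, and it finishes at 135 + 46 = minute 181.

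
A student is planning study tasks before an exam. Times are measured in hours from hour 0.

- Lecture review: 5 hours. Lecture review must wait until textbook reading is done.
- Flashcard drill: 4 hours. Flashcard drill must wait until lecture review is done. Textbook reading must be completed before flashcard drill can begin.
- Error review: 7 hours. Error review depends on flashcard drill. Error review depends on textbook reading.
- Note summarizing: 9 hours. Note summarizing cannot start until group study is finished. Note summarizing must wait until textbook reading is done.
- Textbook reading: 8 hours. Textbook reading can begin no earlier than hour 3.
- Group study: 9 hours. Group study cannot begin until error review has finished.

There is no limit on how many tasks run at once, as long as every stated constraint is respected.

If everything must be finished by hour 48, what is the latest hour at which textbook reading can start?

To finish by hour 48, note summarizing (duration 9) must start no later than hour 39.
Group study feeds into note summarizing (must start by hour 39); so group study must finish by hour 39 and therefore start by hour 30.
Since group study (must start by hour 30) depends on it, error review must finish by hour 30. Backing off its 7-hour duration gives a latest start of hour 23.
Flashcard drill has to be done before error review (must start by hour 23). That means finishing by hour 23, i.e. starting by 23 − 4 = hour 19.
Since flashcard drill (must start by hour 19) depends on it, lecture review must finish by hour 19. Backing off its 5-hour duration gives a latest start of hour 14.
Textbook reading has several dependents: lecture review (must start by hour 14); flashcard drill (must start by hour 19); error review (must start by hour 23); note summarizing (must start by hour 39). The earliest of those limits is hour 14, so textbook reading must start by 14 − 8 = hour 6.

6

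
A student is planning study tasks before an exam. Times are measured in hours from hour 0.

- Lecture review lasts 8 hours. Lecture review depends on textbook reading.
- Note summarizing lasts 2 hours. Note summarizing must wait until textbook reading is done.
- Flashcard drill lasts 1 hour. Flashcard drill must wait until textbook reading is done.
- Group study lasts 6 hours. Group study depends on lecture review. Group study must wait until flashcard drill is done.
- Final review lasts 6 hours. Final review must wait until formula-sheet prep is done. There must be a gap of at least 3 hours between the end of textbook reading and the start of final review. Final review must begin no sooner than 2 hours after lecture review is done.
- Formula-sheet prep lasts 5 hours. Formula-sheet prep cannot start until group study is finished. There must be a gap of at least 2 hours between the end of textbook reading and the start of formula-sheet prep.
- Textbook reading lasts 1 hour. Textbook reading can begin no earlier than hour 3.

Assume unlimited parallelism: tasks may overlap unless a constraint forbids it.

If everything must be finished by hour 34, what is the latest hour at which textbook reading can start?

Nothing follows final review; the deadline of hour 34 is its only limit. It must start by 34 − 6 = hour 28.
Since final review (must start by hour 28) depends on it, formula-sheet prep must finish by hour 28. Backing off its 5-hour duration gives a latest start of hour 23.
Group study has to be done before formula-sheet prep (must start by hour 23). That means finishing by hour 23, i.e. starting by 23 − 6 = hour 17.
Lecture review has several dependents: group study (must start by hour 17); final review (must start by hour 28, minus 2-hour gap → hour 26). The earliest of those limits is hour 17, so lecture review must start by 17 − 8 = hour 9.
Since group study (must start by hour 17) depends on it, flashcard drill must finish by hour 17. Backing off its 1-hour duration gives a latest start of hour 16.
Note summarizing has no dependents, so it just needs to finish by hour 34. Starting by 34 − 2 = hour 32 achieves that.
Textbook reading feeds lecture review (must start by hour 9); flashcard drill (must start by hour 16); note summarizing (must start by hour 32); formula-sheet prep (must start by hour 23, minus 2-hour gap → hour 21); final review (must start by hour 28, minus 3-hour gap → hour 25). Taking the minimum, textbook reading must finish by hour 9 and start by 9 − 1 = hour 8.

8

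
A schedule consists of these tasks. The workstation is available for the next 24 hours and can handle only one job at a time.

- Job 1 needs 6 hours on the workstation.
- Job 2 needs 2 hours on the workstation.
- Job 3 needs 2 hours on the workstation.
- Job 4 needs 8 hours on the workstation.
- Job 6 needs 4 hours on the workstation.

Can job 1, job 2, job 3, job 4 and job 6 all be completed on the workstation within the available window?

Yes

Running back to back, the jobs need 6 + 2 + 2 + 8 + 4 = 22 hours on the workstation.
Since 22 ≤ 24, they fit within the window.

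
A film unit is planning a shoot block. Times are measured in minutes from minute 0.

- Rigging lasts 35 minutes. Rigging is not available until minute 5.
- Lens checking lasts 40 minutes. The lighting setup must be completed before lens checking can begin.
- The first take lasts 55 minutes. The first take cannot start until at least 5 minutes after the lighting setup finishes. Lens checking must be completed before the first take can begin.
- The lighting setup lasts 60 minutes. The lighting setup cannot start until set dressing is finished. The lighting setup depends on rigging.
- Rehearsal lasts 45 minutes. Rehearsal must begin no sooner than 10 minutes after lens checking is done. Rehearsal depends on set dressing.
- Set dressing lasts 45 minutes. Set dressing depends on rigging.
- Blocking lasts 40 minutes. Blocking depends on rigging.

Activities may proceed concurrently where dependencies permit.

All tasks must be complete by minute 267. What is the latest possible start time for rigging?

Rehearsal has no dependents, so it just needs to finish by minute 267. Starting by 267 − 45 = minute 222 achieves that.
To finish by minute 267, the first take (duration 55) must start no later than minute 212.
Lens checking must finish in time for rehearsal (must start by minute 222, minus 10-minute gap → minute 212); the first take (must start by minute 212). The tightest is minute 212, so lens checking must start by 212 − 40 = minute 172.
The lighting setup must finish in time for lens checking (must start by minute 172); the first take (must start by minute 212, minus 5-minute gap → minute 207). The tightest is minute 172, so the lighting setup must start by 172 − 60 = minute 112.
For set dressing: the lighting setup (must start by minute 112); rehearsal (must start by minute 222). The most restrictive is minute 112; with a 45-minute duration, set dressing must start by minute 67.
To finish by minute 267, blocking (duration 40) must start no later than minute 227.
Rigging has several dependents: set dressing (must start by minute 67); the lighting setup (must start by minute 112); blocking (must start by minute 227). The earliest of those limits is minute 67, so rigging must start by 67 − 35 = minute 32.

32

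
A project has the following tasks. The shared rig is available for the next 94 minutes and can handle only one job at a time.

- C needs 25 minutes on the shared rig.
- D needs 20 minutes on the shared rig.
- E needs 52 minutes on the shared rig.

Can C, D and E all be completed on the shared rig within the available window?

No

Running back to back, the jobs need 25 + 20 + 52 = 97 minutes on the shared rig.
Since 97 > 94, they cannot all fit.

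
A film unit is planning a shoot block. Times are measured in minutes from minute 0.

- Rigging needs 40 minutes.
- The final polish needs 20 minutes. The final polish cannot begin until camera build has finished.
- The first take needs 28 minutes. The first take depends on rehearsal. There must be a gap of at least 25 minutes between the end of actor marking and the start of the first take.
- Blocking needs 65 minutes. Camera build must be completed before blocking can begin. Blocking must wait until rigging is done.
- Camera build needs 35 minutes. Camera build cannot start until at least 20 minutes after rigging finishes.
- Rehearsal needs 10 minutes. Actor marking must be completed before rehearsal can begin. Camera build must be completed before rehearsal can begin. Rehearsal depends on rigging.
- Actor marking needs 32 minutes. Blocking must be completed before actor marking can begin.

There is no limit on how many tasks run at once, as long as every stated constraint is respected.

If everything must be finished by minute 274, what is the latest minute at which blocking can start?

124

Nothing follows the first take; the deadline of minute 274 is its only limit. It must start by 274 − 28 = minute 246.
Since the first take (must start by minute 246) depends on it, rehearsal must finish by minute 246. Backing off its 10-minute duration gives a latest start of minute 236.
Actor marking feeds rehearsal (must start by minute 236); the first take (must start by minute 246, minus 25-minute gap → minute 221). Taking the minimum, actor marking must finish by minute 221 and start by 221 − 32 = minute 189.
Blocking feeds into actor marking (must start by minute 189); so blocking must finish by minute 189 and therefore start by minute 124.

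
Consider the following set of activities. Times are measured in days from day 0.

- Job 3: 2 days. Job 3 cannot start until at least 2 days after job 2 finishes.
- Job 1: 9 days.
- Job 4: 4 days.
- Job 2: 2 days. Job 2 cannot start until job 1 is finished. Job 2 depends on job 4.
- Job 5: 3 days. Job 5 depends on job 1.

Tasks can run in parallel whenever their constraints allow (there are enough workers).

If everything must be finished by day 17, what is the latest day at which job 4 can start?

7

Job 3 must finish by day 17; it takes 2 days, so it must start by 17 − 2 = day 15.
Job 2 feeds into job 3 (must start by day 15, minus 2-day gap → day 13); so job 2 must finish by day 13 and therefore start by day 11.
Since job 2 (must start by day 11) depends on it, job 4 must finish by day 11. Backing off its 4-day duration gives a latest start of day 7.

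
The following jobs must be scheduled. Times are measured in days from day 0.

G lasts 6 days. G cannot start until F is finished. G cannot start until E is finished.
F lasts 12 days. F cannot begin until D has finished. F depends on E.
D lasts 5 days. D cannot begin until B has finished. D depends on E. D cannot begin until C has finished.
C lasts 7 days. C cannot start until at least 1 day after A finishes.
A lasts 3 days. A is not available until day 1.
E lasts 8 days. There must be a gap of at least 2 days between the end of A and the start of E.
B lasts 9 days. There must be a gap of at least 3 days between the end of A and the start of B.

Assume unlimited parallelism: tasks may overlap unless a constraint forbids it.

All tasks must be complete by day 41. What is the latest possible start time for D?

18

To finish by day 41, G (duration 6) must start no later than day 35.
F feeds into G (must start by day 35); so F must finish by day 35 and therefore start by day 23.
Since F (must start by day 23) depends on it, D must finish by day 23. Backing off its 5-day duration gives a latest start of day 18.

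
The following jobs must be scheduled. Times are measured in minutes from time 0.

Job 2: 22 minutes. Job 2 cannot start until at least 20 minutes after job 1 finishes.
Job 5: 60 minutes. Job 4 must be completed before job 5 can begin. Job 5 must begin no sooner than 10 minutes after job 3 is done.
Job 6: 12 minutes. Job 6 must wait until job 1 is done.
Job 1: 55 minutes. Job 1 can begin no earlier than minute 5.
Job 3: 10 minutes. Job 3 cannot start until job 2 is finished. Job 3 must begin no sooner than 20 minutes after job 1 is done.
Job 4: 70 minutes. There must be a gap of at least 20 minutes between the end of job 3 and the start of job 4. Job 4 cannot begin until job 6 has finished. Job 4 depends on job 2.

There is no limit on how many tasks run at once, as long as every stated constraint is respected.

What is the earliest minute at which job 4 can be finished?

Job 1 waits on its own release at minute 5, so it starts at minute 5 and finishes at 5 + 55 = minute 60.
Job 6 cannot begin until job 1 (finishes minute 60). It runs from minute 60 to 60 + 12 = minute 72.
Job 2 waits on job 1 (finishes minute 60, plus 20-minute gap → minute 80), so it starts at minute 80 and finishes at 80 + 22 = minute 102.
Job 3 needs all of job 2 (finishes minute 102); job 1 (finishes minute 60, plus 20-minute gap → minute 80). That puts its earliest start at minute 102; it finishes at 102 + 10 = minute 112.
Job 4 needs all of job 3 (finishes minute 112, plus 20-minute gap → minute 132); job 6 (finishes minute 72); job 2 (finishes minute 102). That puts its earliest start at minute 132; it finishes at 132 + 70 = minute 202.

202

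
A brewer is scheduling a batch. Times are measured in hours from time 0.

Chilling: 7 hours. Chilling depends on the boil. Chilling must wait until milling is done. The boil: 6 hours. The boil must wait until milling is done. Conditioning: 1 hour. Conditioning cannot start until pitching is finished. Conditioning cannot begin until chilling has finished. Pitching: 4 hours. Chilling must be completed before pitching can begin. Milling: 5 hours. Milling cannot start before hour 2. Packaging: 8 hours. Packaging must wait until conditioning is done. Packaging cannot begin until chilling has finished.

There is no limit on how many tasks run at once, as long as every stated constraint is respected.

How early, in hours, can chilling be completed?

20

Milling cannot begin until its own release at hour 2. It runs from hour 2 to 2 + 5 = hour 7.
The boil waits on milling (finishes hour 7), so it starts at hour 7 and finishes at 7 + 6 = hour 13.
Chilling cannot start until the boil (finishes hour 13); milling (finishes hour 7). The controlling bound is hour 13, so chilling finishes at 13 + 7 = hour 20.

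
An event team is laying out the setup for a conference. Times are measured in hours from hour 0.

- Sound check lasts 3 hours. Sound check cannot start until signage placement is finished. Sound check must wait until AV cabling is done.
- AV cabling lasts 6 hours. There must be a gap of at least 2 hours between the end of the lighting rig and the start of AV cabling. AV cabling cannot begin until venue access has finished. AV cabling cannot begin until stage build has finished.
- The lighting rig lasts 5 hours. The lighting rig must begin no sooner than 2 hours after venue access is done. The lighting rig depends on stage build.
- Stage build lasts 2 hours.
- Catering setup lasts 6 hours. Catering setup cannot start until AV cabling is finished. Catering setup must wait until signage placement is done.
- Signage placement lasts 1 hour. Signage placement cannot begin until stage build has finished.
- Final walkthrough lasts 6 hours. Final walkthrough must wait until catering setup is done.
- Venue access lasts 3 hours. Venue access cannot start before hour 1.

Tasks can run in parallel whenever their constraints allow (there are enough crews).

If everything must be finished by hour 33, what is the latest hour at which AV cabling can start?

15

Nothing follows final walkthrough; the deadline of hour 33 is its only limit. It must start by 33 − 6 = hour 27.
Since final walkthrough (must start by hour 27) depends on it, catering setup must finish by hour 27. Backing off its 6-hour duration gives a latest start of hour 21.
Sound check must finish by hour 33; it takes 3 hours, so it must start by 33 − 3 = hour 30.
AV cabling feeds catering setup (must start by hour 21); sound check (must start by hour 30). Taking the minimum, AV cabling must finish by hour 21 and start by 21 − 6 = hour 15.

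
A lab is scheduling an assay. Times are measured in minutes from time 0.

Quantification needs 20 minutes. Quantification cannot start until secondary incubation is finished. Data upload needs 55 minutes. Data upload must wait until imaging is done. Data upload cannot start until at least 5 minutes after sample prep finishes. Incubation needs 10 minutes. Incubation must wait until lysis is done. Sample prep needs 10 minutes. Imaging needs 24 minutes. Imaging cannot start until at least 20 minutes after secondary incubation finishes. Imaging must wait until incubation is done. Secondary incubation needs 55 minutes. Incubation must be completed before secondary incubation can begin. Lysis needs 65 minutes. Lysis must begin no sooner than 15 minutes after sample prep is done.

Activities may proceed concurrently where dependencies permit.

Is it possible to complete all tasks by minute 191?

No

Nothing blocks sample prep, so it runs from minute 0 to minute 10.
Lysis waits on sample prep (finishes minute 10, plus 15-minute gap → minute 25), so it starts at minute 25 and finishes at 25 + 65 = minute 90.
After lysis (finishes minute 90), incubation can start at minute 90 and finishes at minute 100.
Secondary incubation waits on incubation (finishes minute 100), so it starts at minute 100 and finishes at 100 + 55 = minute 155.
After secondary incubation (finishes minute 155), quantification can start at minute 155 and finishes at minute 175.
Imaging needs all of secondary incubation (finishes minute 155, plus 20-minute gap → minute 175); incubation (finishes minute 100). That puts its earliest start at minute 175; it finishes at 175 + 24 = minute 199.
For data upload: imaging (finishes minute 199); sample prep (finishes minute 10, plus 5-minute gap → minute 15). Taking the maximum gives a start of minute 199, and it finishes at 199 + 55 = minute 254.
The earliest everything can be done is minute 254, which is after the deadline of 191, so it is not possible.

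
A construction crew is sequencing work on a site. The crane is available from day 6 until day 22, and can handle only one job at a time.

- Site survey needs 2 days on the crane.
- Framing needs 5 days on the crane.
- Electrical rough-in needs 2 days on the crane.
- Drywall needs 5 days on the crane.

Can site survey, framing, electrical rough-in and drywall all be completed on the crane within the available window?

Yes

The crane window is 22 − 6 = 16 days.
Running back to back, the jobs need 2 + 5 + 2 + 5 = 14 days on the crane.
Since 14 ≤ 16, they fit within the window.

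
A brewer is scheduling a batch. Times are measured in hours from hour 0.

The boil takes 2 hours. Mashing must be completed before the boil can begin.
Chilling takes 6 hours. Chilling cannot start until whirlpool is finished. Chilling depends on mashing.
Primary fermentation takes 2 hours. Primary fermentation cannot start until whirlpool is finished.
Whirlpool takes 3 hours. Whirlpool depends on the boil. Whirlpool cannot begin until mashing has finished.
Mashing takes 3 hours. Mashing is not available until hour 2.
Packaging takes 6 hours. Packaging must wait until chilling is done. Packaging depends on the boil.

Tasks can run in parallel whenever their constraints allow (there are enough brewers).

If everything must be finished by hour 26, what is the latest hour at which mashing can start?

Packaging has no dependents, so it just needs to finish by hour 26. Starting by 26 − 6 = hour 20 achieves that.
Chilling feeds into packaging (must start by hour 20); so chilling must finish by hour 20 and therefore start by hour 14.
Nothing follows primary fermentation; the deadline of hour 26 is its only limit. It must start by 26 − 2 = hour 24.
Whirlpool feeds chilling (must start by hour 14); primary fermentation (must start by hour 24). Taking the minimum, whirlpool must finish by hour 14 and start by 14 − 3 = hour 11.
The boil feeds whirlpool (must start by hour 11); packaging (must start by hour 20). Taking the minimum, the boil must finish by hour 11 and start by 11 − 2 = hour 9.
Mashing has several dependents: the boil (must start by hour 9); whirlpool (must start by hour 11); chilling (must start by hour 14). The earliest of those limits is hour 9, so mashing must start by 9 − 3 = hour 6.

6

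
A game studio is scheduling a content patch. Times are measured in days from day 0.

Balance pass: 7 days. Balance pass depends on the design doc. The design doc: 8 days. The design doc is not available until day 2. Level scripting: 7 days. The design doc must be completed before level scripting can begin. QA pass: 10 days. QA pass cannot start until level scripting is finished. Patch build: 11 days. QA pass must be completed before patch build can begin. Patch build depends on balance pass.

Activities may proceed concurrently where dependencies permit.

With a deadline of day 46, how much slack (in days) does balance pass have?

18

The design doc waits on its own release at day 2, so it starts at day 2 and finishes at 2 + 8 = day 10.
After the design doc (finishes day 10), balance pass can start at day 10 and finishes at day 17.

Working backward from the deadline:
Nothing follows patch build; the deadline of day 46 is its only limit. It must start by 46 − 11 = day 35.
Balance pass feeds into patch build (must start by day 35); so balance pass must finish by day 35 and therefore start by day 28.
So balance pass can start as early as day 10 and as late as day 28, giving 28 − 10 = 18 days of slack.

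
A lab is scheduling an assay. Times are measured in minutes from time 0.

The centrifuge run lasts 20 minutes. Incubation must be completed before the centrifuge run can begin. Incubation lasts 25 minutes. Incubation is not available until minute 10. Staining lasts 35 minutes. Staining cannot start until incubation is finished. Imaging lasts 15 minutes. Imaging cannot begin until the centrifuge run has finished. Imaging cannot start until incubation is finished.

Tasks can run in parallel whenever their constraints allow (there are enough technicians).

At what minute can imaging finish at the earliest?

After its own release at minute 10, incubation can start at minute 10 and finishes at minute 35.
The centrifuge run cannot begin until incubation (finishes minute 35). It runs from minute 35 to 35 + 20 = minute 55.
For imaging: the centrifuge run (finishes minute 55); incubation (finishes minute 35). Taking the maximum gives a start of minute 55, and it finishes at 55 + 15 = minute 70.

70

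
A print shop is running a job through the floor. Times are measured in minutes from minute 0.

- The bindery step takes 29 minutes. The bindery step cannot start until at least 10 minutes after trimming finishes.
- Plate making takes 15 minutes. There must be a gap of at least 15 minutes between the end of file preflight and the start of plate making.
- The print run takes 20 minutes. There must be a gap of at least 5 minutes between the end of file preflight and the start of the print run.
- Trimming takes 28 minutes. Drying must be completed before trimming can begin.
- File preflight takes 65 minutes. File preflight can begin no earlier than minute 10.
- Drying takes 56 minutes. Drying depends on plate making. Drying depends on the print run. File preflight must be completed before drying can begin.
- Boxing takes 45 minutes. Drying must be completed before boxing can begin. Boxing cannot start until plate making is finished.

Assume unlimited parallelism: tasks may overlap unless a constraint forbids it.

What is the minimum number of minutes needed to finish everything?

228

After its own release at minute 10, file preflight can start at minute 10 and finishes at minute 75.
The print run cannot begin until file preflight (finishes minute 75, plus 5-minute gap → minute 80). It runs from minute 80 to 80 + 20 = minute 100.
Plate making cannot begin until file preflight (finishes minute 75, plus 15-minute gap → minute 90). It runs from minute 90 to 90 + 15 = minute 105.
Drying needs all of plate making (finishes minute 105); the print run (finishes minute 100); file preflight (finishes minute 75). That puts its earliest start at minute 105; it finishes at 105 + 56 = minute 161.
Boxing has to wait for drying (finishes minute 161); plate making (finishes minute 105). The latest of these is minute 161, so boxing runs minute 161 to 161 + 45 = minute 206.
Trimming waits on drying (finishes minute 161), so it starts at minute 161 and finishes at 161 + 28 = minute 189.
The bindery step waits on trimming (finishes minute 189, plus 10-minute gap → minute 199), so it starts at minute 199 and finishes at 199 + 29 = minute 228.
All tasks are finished once the last one completes. Finish times: File preflight at 75, Plate making at 105, The print run at 100, Drying at 161, Trimming at 189, The bindery step at 228, Boxing at 206. The latest is minute 228.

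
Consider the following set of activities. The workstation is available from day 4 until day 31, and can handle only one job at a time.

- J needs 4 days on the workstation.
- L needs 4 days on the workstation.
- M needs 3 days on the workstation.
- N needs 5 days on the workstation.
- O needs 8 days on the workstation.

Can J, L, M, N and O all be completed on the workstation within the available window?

Yes

The workstation window is 31 − 4 = 27 days.
Running back to back, the jobs need 4 + 4 + 3 + 5 + 8 = 24 days on the workstation.
Since 24 ≤ 27, they fit within the window.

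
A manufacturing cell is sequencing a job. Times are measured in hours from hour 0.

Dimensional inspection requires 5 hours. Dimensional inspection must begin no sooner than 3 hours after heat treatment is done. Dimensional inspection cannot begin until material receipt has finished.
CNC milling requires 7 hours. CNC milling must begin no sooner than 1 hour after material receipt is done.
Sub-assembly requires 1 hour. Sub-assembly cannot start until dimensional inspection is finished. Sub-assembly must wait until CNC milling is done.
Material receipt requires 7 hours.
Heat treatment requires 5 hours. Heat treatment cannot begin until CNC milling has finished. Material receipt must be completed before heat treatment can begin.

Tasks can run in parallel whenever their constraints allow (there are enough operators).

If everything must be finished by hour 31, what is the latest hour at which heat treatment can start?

Nothing follows sub-assembly; the deadline of hour 31 is its only limit. It must start by 31 − 1 = hour 30.
Dimensional inspection must finish before sub-assembly (must start by hour 30). With a 5-hour duration, dimensional inspection must start by 30 − 5 = hour 25.
Heat treatment feeds into dimensional inspection (must start by hour 25, minus 3-hour gap → hour 22); so heat treatment must finish by hour 22 and therefore start by hour 17.

17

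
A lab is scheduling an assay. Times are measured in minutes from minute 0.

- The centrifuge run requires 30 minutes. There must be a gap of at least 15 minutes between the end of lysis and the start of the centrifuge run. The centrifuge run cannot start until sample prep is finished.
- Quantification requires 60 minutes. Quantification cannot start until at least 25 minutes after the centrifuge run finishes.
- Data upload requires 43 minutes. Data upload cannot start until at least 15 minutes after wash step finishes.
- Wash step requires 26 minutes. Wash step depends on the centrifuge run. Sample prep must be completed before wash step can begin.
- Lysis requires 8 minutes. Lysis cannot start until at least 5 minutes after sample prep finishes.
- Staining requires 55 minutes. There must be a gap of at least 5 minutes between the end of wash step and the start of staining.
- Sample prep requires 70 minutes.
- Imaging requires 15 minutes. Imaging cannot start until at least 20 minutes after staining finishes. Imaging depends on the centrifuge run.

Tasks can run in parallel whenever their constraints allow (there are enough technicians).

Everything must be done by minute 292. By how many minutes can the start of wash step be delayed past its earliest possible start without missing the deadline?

Sample prep has no prerequisites, so it starts at minute 0 and finishes at minute 70.
Lysis cannot begin until sample prep (finishes minute 70, plus 5-minute gap → minute 75). It runs from minute 75 to 75 + 8 = minute 83.
The centrifuge run cannot start until lysis (finishes minute 83, plus 15-minute gap → minute 98); sample prep (finishes minute 70). The controlling bound is minute 98, so the centrifuge run finishes at 98 + 30 = minute 128.
Wash step has to wait for the centrifuge run (finishes minute 128); sample prep (finishes minute 70). The latest of these is minute 128, so wash step runs minute 128 to 128 + 26 = minute 154.

Working backward from the deadline:
Nothing follows imaging; the deadline of minute 292 is its only limit. It must start by 292 − 15 = minute 277.
Since imaging (must start by minute 277, minus 20-minute gap → minute 257) depends on it, staining must finish by minute 257. Backing off its 55-minute duration gives a latest start of minute 202.
Data upload has no dependents, so it just needs to finish by minute 292. Starting by 292 − 43 = minute 249 achieves that.
Wash step must finish in time for staining (must start by minute 202, minus 5-minute gap → minute 197); data upload (must start by minute 249, minus 15-minute gap → minute 234). The tightest is minute 197, so wash step must start by 197 − 26 = minute 171.
So wash step can start as early as minute 128 and as late as minute 171, giving 171 − 128 = 43 minutes of slack.

43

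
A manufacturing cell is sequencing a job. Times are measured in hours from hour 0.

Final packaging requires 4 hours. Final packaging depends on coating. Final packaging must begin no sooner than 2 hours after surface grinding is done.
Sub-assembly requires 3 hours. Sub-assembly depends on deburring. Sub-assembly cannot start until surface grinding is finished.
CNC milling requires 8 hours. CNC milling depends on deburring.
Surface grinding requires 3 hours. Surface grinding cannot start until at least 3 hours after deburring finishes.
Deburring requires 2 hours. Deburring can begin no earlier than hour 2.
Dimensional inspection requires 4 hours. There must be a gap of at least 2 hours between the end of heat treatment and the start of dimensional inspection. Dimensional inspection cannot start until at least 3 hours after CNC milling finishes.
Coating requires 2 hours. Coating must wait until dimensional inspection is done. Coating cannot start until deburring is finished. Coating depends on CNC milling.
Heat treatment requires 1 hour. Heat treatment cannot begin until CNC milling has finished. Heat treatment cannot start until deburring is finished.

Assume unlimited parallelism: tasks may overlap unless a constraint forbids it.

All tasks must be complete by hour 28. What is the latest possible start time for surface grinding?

Nothing follows final packaging; the deadline of hour 28 is its only limit. It must start by 28 − 4 = hour 24.
To finish by hour 28, sub-assembly (duration 3) must start no later than hour 25.
For surface grinding: sub-assembly (must start by hour 25); final packaging (must start by hour 24, minus 2-hour gap → hour 22). The most restrictive is hour 22; with a 3-hour duration, surface grinding must start by hour 19.

19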